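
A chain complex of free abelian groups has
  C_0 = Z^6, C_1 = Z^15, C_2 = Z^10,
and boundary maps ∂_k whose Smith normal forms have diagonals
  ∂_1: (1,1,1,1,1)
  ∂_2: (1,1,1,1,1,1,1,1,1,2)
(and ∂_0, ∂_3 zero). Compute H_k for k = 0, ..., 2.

H_0: b_0 = 6 − 0 − 5 = 1; torsion from ∂_1 factors > 1: none. So H_0 ≅ Z.
H_1: b_1 = 15 − 5 − 10 = 0; torsion from ∂_2 factors > 1: [2]. So H_1 ≅ Z/2Z.
H_2: b_2 = 10 − 10 − 0 = 0; torsion from ∂_3 factors > 1: none. So H_2 ≅ 0.

H_0 ≅ Z,  H_1 ≅ Z/2Z,  H_2 = 0.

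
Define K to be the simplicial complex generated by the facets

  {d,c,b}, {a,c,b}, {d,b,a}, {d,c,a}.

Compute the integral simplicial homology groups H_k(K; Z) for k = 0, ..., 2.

H_0 ≅ Z,  H_1 = 0,  H_2 ≅ Z.

We work with the vertex ordering a < b < c < d. The simplices of K, each written with vertices in increasing order, are:

  0-simplices (4): a, b, c, d
  1-simplices (6): ab, ac, ad, bc, bd, cd
  2-simplices (4): abc, abd, acd, bcd

giving chain groups C_0 ≅ Z^4, C_1 ≅ Z^6, C_2 ≅ Z^4.

The boundary map ∂_1: C_1 → C_0 maps an edge to its endpoints' difference, ∂[p,q] = q − p. For instance
  ∂ad = d − a.
The 4×6 boundary matrix has rank 3 and Smith normal form diag(1,1,1).

∂_2: C_2 → C_1 maps a triangle to the signed sum of its edges. For instance
  ∂acd = cd − ad + ac,
  ∂abc = bc − ac + ab.
The resulting 6×4 matrix has rank 3, and its Smith normal form has invariant factors (1,1,1).

Now H_k = ker ∂_k / im ∂_{k+1}, so:

  H_0: rank C_0 − rank ∂_1 = 4 − 3 = 1, and the invariant factors of ∂_1 are all 1, so H_0 = Z.
  H_1: rank ker ∂_1 − rank ∂_2 = (6 − 3) − 3 = 0, and the invariant factors of ∂_2 are all 1, so H_1 = 0.
  H_2: rank ker ∂_2 − rank ∂_3 = (4 − 3) − 0 = 1, and there is no ∂_3, so H_2 = Z.

As a check, the Euler characteristic is 4 − 6 + 4 = 2, which agrees with 1 − 0 + 1 = 2.
(K is a triangulation of the 2-sphere S^2.)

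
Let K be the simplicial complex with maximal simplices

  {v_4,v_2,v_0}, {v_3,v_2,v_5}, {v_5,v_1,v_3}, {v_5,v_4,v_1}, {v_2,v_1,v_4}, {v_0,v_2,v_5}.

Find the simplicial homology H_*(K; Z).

K has 6 vertices, 12 edges, 6 triangles.
rank ∂_0 = 0, rank ∂_1 = 5 ⇒ b_0 = 6 − 0 − 5 = 1; all invariant factors of ∂_1 are 1 so no torsion. So H_0 ≅ Z.
rank ∂_1 = 5, rank ∂_2 = 6 ⇒ b_1 = 12 − 5 − 6 = 1; all invariant factors of ∂_2 are 1 so no torsion. So H_1 ≅ Z.
rank ∂_2 = 6, rank ∂_3 = 0 ⇒ b_2 = 6 − 6 − 0 = 0. So H_2 ≅ 0.

H_0 ≅ Z,  H_1 ≅ Z,  H_2 = 0.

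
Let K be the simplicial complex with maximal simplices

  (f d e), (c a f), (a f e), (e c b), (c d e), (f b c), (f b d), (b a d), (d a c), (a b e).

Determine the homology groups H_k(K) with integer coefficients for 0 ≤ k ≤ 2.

Order the vertices as a < b < c < d < e < f. Listing each simplex with vertices in this order, K has dimension 2 with simplices:

  0-simplices (6): a, b, c, d, e, f
  1-simplices (15): ab, ac, ad, ae, af, bc, bd, be, bf, cd, ce, cf, de, df, ef
  2-simplices (10): abd, abe, acd, acf, aef, bce, bcf, bdf, cde, def

so the chain groups are C_0 ≅ Z^6, C_1 ≅ Z^15, C_2 ≅ Z^10.

Boundary ∂_1: C_1 → C_0 sends each edge [p,q] (with p < q) to q − p.
This gives a 6×15 integer matrix of rank 5; reducing to Smith normal form yields diagonal entries (1,1,1,1,1).

∂_2: C_2 → C_1 acts by ∂[p,q,r] = [q,r] − [p,r] + [p,q]. For instance
  ∂acd = cd − ad + ac,
  ∂abe = be − ae + ab.
The 15×10 boundary matrix has rank 10 and Smith normal form diag(1,1,1,1,1,1,1,1,1,2).

Reading off H_k = ker ∂_k / im ∂_{k+1}:

  H_0: rank C_0 − rank ∂_1 = 6 − 5 = 1, and the invariant factors of ∂_1 are all 1, so H_0 ≅ Z.
  H_1: rank ker ∂_1 − rank ∂_2 = (15 − 5) − 10 = 0, and ∂_2 has invariant factor 2 > 1, so H_1 ≅ Z/2Z.
  H_2: rank ker ∂_2 − rank ∂_3 = (10 − 10) − 0 = 0, and there is no ∂_3, so H_2 ≅ 0.

H_0 ≅ Z,  H_1 ≅ Z/2Z,  H_2 = 0.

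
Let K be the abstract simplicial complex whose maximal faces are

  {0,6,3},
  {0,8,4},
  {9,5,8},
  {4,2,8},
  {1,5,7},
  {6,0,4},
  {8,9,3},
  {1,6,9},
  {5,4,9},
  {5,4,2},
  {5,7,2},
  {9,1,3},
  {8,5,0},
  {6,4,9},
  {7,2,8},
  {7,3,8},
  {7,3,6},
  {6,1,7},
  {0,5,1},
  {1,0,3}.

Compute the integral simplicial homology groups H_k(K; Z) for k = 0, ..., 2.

We work with the vertex ordering 0 < 1 < 2 < 3 < 4 < 5 < 6 < 7 < 8 < 9. The simplices of K, each written with vertices in increasing order, are:

  0-simplices (10): [0], [1], [2], [3], [4], [5], [6], [7], [8], [9]
  1-simplices (30): (30 of them)
  2-simplices (20): (20 of them)

so the chain groups are C_0 ≅ Z^10, C_1 ≅ Z^30, C_2 ≅ Z^20.

Boundary ∂_1: C_1 → C_0 sends each edge [p,q] (with p < q) to q − p. For instance
  ∂[4,5] = [5] − [4].
This gives a 10×30 integer matrix of rank 9; reducing to Smith normal form yields diagonal entries (1,1,1,1,1,1,1,1,1).

∂_2: C_2 → C_1 sends each 2-simplex [p,q,r] to [q,r] − [p,r] + [p,q]. For instance
  ∂[0,4,6] = [4,6] − [0,6] + [0,4],
  ∂[2,4,5] = [4,5] − [2,5] + [2,4].
The 30×20 boundary matrix has rank 20 and Smith normal form diag(1,1,1,1,1,1,1,1,1,1,1,1,1,1,1,1,1,1,1,2).

Reading off H_k = ker ∂_k / im ∂_{k+1}:

  H_0: rank C_0 − rank ∂_1 = 10 − 9 = 1, and the invariant factors of ∂_1 are all 1, so H_0 ≅ Z.
  H_1: rank ker ∂_1 − rank ∂_2 = (30 − 9) − 20 = 1, and ∂_2 has invariant factor 2 > 1, so H_1 ≅ Z ⊕ Z/2.
  H_2: rank ker ∂_2 − rank ∂_3 = (20 − 20) − 0 = 0, and there is no ∂_3, so H_2 ≅ 0.

H_0 = Z,  H_1 = Z ⊕ Z/2,  H_2 = 0.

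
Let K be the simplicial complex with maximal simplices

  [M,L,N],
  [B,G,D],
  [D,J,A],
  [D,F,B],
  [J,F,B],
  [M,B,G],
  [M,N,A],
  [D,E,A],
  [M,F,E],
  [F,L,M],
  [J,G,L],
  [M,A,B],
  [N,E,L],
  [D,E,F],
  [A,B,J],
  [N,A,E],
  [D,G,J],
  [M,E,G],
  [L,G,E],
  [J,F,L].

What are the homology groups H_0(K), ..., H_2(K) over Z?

H_0 ≅ Z,  H_1 ≅ Z ⊕ Z/2,  H_2 = 0.

Order the vertices as A < B < D < E < F < G < J < L < M < N. Listing each simplex with vertices in this order, K has dimension 2 with simplices:

  0-simplices (10): A, B, D, E, F, G, J, L, M, N
  1-simplices (30): AB, AD, AE, AJ, AM, AN, BD, BF, BG, BJ, BM, DE, DF, DG, DJ, EF, EG, EL, EM, EN, FJ, FL, FM, GJ, GL, GM, JL, LM, LN, MN
  2-simplices (20): ABJ, ABM, ADE, ADJ, AEN, AMN, BDF, BDG, BFJ, BGM, DEF, DGJ, EFM, EGL, EGM, ELN, FJL, FLM, GJL, LMN

giving chain groups C_0 ≅ Z^10, C_1 ≅ Z^30, C_2 ≅ Z^20.

Boundary ∂_1: C_1 → C_0 maps an edge to its endpoints' difference, ∂[p,q] = q − p. For instance
  ∂LM = M − L.
This gives a 10×30 integer matrix of rank 9; reducing to Smith normal form yields diagonal entries (1,1,1,1,1,1,1,1,1).

∂_2: C_2 → C_1 maps a triangle to the signed sum of its edges. For instance
  ∂BGM = GM − BM + BG,
  ∂BFJ = FJ − BJ + BF.
The 30×20 boundary matrix has rank 20 and Smith normal form diag(1,1,1,1,1,1,1,1,1,1,1,1,1,1,1,1,1,1,1,2).

Now H_k = ker ∂_k / im ∂_{k+1}, so:

  H_0: rank C_0 − rank ∂_1 = 10 − 9 = 1, and the invariant factors of ∂_1 are all 1, so H_0 ≅ Z.
  H_1: rank ker ∂_1 − rank ∂_2 = (30 − 9) − 20 = 1, and ∂_2 has invariant factor 2 > 1, so H_1 ≅ Z ⊕ Z/2.
  H_2: rank ker ∂_2 − rank ∂_3 = (20 − 20) − 0 = 0, and there is no ∂_3, so H_2 ≅ 0.

As a check, the Euler characteristic is 10 − 30 + 20 = 0, which agrees with 1 − 1 + 0 = 0.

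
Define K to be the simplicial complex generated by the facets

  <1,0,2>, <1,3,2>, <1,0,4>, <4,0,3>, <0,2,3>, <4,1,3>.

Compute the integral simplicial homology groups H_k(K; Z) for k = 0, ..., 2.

H_0 = Z,  H_1 = 0,  H_2 = Z.

Fix the vertex order 0 < 1 < 2 < 3 < 4 and write every simplex with vertices in increasing order. Then dim K = 2 and the simplices of K are:

  0-simplices (5): [0], [1], [2], [3], [4]
  1-simplices (9): [0,1], [0,2], [0,3], [0,4], [1,2], [1,3], [1,4], [2,3], [3,4]
  2-simplices (6): [0,1,2], [0,1,4], [0,2,3], [0,3,4], [1,2,3], [1,3,4]

giving chain groups C_0 ≅ Z^5, C_1 ≅ Z^9, C_2 ≅ Z^6.

Boundary ∂_1: C_1 → C_0 is given by ∂[p,q] = [q] − [p]. For instance
  ∂[0,4] = [4] − [0].
The resulting 5×9 matrix has rank 4, and its Smith normal form has invariant factors (1,1,1,1).

The boundary map ∂_2: C_2 → C_1 maps a triangle to the signed sum of its edges. For instance
  ∂[0,1,4] = [1,4] − [0,4] + [0,1],
  ∂[1,3,4] = [3,4] − [1,4] + [1,3].
The resulting 9×6 matrix has rank 5, and its Smith normal form has invariant factors (1,1,1,1,1).

From H_k ≅ ker(∂_k) / im(∂_{k+1}) we obtain:

  H_0: rank C_0 − rank ∂_1 = 5 − 4 = 1, and the invariant factors of ∂_1 are all 1, so H_0 ≅ Z.
  H_1: rank ker ∂_1 − rank ∂_2 = (9 − 4) − 5 = 0, and the invariant factors of ∂_2 are all 1, so H_1 ≅ 0.
  H_2: rank ker ∂_2 − rank ∂_3 = (6 − 5) − 0 = 1, and there is no ∂_3, so H_2 ≅ Z.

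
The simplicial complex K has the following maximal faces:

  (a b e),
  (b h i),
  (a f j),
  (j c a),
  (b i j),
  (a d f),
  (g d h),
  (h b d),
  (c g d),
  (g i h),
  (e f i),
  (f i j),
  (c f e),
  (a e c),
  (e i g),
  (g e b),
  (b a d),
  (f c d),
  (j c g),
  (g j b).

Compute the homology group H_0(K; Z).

H_0 = Z.

Take the total order a < b < c < d < e < f < g < h < i < j on the vertex set. Then K (dimension 2) consists of the simplices:

  0-simplices (10): a, b, c, d, e, f, g, h, i, j
  1-simplices (30): ab, ac, ad, ae, af, aj, bd, be, bg, bh, bi, bj, cd, ce, cf, cg, cj, df, dg, dh, ef, eg, ei, fi, fj, gh, gi, gj, hi, ij
  2-simplices (20): abd, abe, ace, acj, adf, afj, bdh, beg, bgj, bhi, bij, cdf, cdg, cef, cgj, dgh, efi, egi, fij, ghi

so the chain groups are C_0 ≅ Z^10, C_1 ≅ Z^30, C_2 ≅ Z^20.

The boundary map ∂_1: C_1 → C_0 is given by ∂[p,q] = [q] − [p]. For instance
  ∂aj = j − a.
This gives a 10×30 integer matrix of rank 9; reducing to Smith normal form yields diagonal entries (1,1,1,1,1,1,1,1,1).

∂_2: C_2 → C_1 sends each 2-simplex [p,q,r] to [q,r] − [p,r] + [p,q]. For instance
  ∂beg = eg − bg + be,
  ∂bij = ij − bj + bi.
This gives a 30×20 integer matrix of rank 20; reducing to Smith normal form yields diagonal entries (1,1,1,1,1,1,1,1,1,1,1,1,1,1,1,1,1,1,1,2).

Now H_k = ker ∂_k / im ∂_{k+1}, so:

  H_0: rank C_0 − rank ∂_1 = 10 − 9 = 1, and the invariant factors of ∂_1 are all 1, so H_0 = Z.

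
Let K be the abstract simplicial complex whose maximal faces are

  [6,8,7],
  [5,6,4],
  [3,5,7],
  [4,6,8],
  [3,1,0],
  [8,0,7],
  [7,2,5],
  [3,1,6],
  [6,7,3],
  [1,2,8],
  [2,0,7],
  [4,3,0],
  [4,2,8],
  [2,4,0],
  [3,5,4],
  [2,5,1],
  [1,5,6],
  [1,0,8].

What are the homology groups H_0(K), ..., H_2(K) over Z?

H_0 = Z,  H_1 = Z ⊕ Z/2,  H_2 = 0.

Order the vertices as 0 < 1 < 2 < 3 < 4 < 5 < 6 < 7 < 8. Listing each simplex with vertices in this order, K has dimension 2 with simplices:

  0-simplices (9): [0], [1], [2], [3], [4], [5], [6], [7], [8]
  1-simplices (27): (27 of them)
  2-simplices (18): [0,1,3], [0,1,8], [0,2,4], [0,2,7], [0,3,4], [0,7,8], [1,2,5], [1,2,8], [1,3,6], [1,5,6], [2,4,8], [2,5,7], [3,4,5], [3,5,7], [3,6,7], [4,5,6], [4,6,8], [6,7,8]

so the chain groups are C_0 ≅ Z^9, C_1 ≅ Z^27, C_2 ≅ Z^18.

The boundary map ∂_1: C_1 → C_0 sends each edge [p,q] (with p < q) to q − p. For instance
  ∂[3,6] = [6] − [3].
The 9×27 boundary matrix has rank 8 and Smith normal form diag(1,1,1,1,1,1,1,1).

The boundary map ∂_2: C_2 → C_1 acts by ∂[p,q,r] = [q,r] − [p,r] + [p,q]. For instance
  ∂[3,5,7] = [5,7] − [3,7] + [3,5],
  ∂[0,2,7] = [2,7] − [0,7] + [0,2].
As a 27×18 matrix over Z this has rank 18, with invariant factors (1,1,1,1,1,1,1,1,1,1,1,1,1,1,1,1,1,2).

Now H_k = ker ∂_k / im ∂_{k+1}, so:

  H_0: rank C_0 − rank ∂_1 = 9 − 8 = 1, and the invariant factors of ∂_1 are all 1, so H_0 = Z.
  H_1: rank ker ∂_1 − rank ∂_2 = (27 − 8) − 18 = 1, and ∂_2 has invariant factor 2 > 1, so H_1 = Z ⊕ Z/2.
  H_2: rank ker ∂_2 − rank ∂_3 = (18 − 18) − 0 = 0, and there is no ∂_3, so H_2 = 0.

As a check, the Euler characteristic is 9 − 27 + 18 = 0, which agrees with 1 − 1 + 0 = 0.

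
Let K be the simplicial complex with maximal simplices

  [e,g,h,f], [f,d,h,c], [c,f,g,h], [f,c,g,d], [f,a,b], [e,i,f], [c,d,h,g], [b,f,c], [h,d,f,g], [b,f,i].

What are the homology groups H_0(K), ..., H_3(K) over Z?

H_0 = Z,  H_1 = 0,  H_2 = 0,  H_3 = Z.

Order the vertices as a < b < c < d < e < f < g < h < i. Listing each simplex with vertices in this order, K has dimension 3 with simplices:

  0-simplices (9): a, b, c, d, e, f, g, h, i
  1-simplices (20): ab, af, bc, bf, bi, cd, cf, cg, ch, df, dg, dh, ef, eg, eh, ei, fg, fh, fi, gh
  2-simplices (17): abf, bcf, bfi, cdf, cdg, cdh, cfg, cfh, cgh, dfg, dfh, dgh, efg, efh, efi, egh, fgh
  3-simplices (6): cdfg, cdfh, cdgh, cfgh, dfgh, efgh

so the chain groups are C_0 ≅ Z^9, C_1 ≅ Z^20, C_2 ≅ Z^17, C_3 ≅ Z^6.

∂_1: C_1 → C_0 sends each edge [p,q] (with p < q) to q − p.
As a 9×20 matrix over Z this has rank 8, with invariant factors (1,1,1,1,1,1,1,1).

∂_2: C_2 → C_1 maps a triangle to the signed sum of its edges. For instance
  ∂cdg = dg − cg + cd,
  ∂cdh = dh − ch + cd.
This gives a 20×17 integer matrix of rank 12; reducing to Smith normal form yields diagonal entries (1,1,1,1,1,1,1,1,1,1,1,1).

∂_3: C_3 → C_2 sends each 3-simplex σ to the alternating sum Σ_i (−1)^i (σ with its i-th vertex removed). For instance
  ∂efgh = fgh − egh + efh − efg,
  ∂cdfg = dfg − cfg + cdg − cdf.
The 17×6 boundary matrix has rank 5 and Smith normal form diag(1,1,1,1,1).

Now H_k = ker ∂_k / im ∂_{k+1}, so:

  H_0: rank C_0 − rank ∂_1 = 9 − 8 = 1, and the invariant factors of ∂_1 are all 1, so H_0 ≅ Z.
  H_1: rank ker ∂_1 − rank ∂_2 = (20 − 8) − 12 = 0, and the invariant factors of ∂_2 are all 1, so H_1 ≅ 0.
  H_2: rank ker ∂_2 − rank ∂_3 = (17 − 12) − 5 = 0, and the invariant factors of ∂_3 are all 1, so H_2 ≅ 0.
  H_3: rank ker ∂_3 − rank ∂_4 = (6 − 5) − 0 = 1, and there is no ∂_4, so H_3 ≅ Z.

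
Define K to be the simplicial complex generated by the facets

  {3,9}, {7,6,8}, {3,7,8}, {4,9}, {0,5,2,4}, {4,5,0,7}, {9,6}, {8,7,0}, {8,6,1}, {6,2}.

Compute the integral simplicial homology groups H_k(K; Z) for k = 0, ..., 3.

H_0 ≅ Z,  H_1 ≅ Z^3,  H_2 = 0,  H_3 = 0.

Take the total order 0 < 1 < 2 < 3 < 4 < 5 < 6 < 7 < 8 < 9 on the vertex set. Then K (dimension 3) consists of the simplices:

  0-simplices (10): [0], [1], [2], [3], [4], [5], [6], [7], [8], [9]
  1-simplices (21): [0,2], [0,4], [0,5], [0,7], [0,8], [1,6], [1,8], [2,4], [2,5], [2,6], [3,7], [3,8], [3,9], [4,5], [4,7], [4,9], [5,7], [6,7], [6,8], [6,9], [7,8]
  2-simplices (11): [0,2,4], [0,2,5], [0,4,5], [0,4,7], [0,5,7], [0,7,8], [1,6,8], [2,4,5], [3,7,8], [4,5,7], [6,7,8]
  3-simplices (2): [0,2,4,5], [0,4,5,7]

Hence C_0 ≅ Z^10, C_1 ≅ Z^21, C_2 ≅ Z^11, C_3 ≅ Z^2.

The boundary map ∂_1: C_1 → C_0 maps an edge to its endpoints' difference, ∂[p,q] = q − p.
This gives a 10×21 integer matrix of rank 9; reducing to Smith normal form yields diagonal entries (1,1,1,1,1,1,1,1,1).

Boundary ∂_2: C_2 → C_1 maps a triangle to the signed sum of its edges. For instance
  ∂[0,4,5] = [4,5] − [0,5] + [0,4],
  ∂[0,5,7] = [5,7] − [0,7] + [0,5].
The resulting 21×11 matrix has rank 9, and its Smith normal form has invariant factors (1,1,1,1,1,1,1,1,1).

The boundary map ∂_3: C_3 → C_2 sends each 3-simplex σ to the alternating sum Σ_i (−1)^i (σ with its i-th vertex removed). For instance
  ∂[0,4,5,7] = [4,5,7] − [0,5,7] + [0,4,7] − [0,4,5],
  ∂[0,2,4,5] = [2,4,5] − [0,4,5] + [0,2,5] − [0,2,4].
This gives a 11×2 integer matrix of rank 2; reducing to Smith normal form yields diagonal entries (1,1).

Now H_k = ker ∂_k / im ∂_{k+1}, so:

  H_0: rank C_0 − rank ∂_1 = 10 − 9 = 1, and the invariant factors of ∂_1 are all 1, so H_0 ≅ Z.
  H_1: rank ker ∂_1 − rank ∂_2 = (21 − 9) − 9 = 3, and the invariant factors of ∂_2 are all 1, so H_1 ≅ Z^3.
  H_2: rank ker ∂_2 − rank ∂_3 = (11 − 9) − 2 = 0, and the invariant factors of ∂_3 are all 1, so H_2 ≅ 0.
  H_3: rank ker ∂_3 − rank ∂_4 = (2 − 2) − 0 = 0, and there is no ∂_4, so H_3 ≅ 0.

As a check, the Euler characteristic is 10 − 21 + 11 − 2 = -2, which agrees with 1 − 3 + 0 − 0 = -2.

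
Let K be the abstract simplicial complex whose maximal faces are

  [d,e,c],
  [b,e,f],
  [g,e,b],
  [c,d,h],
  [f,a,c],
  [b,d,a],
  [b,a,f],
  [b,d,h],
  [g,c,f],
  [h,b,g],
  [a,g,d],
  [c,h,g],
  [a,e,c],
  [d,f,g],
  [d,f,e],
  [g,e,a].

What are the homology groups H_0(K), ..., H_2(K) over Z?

K has 8 vertices, 24 edges, 16 triangles.
rank ∂_0 = 0, rank ∂_1 = 7 ⇒ b_0 = 8 − 0 − 7 = 1; all invariant factors of ∂_1 are 1 so no torsion. So H_0 ≅ Z.
rank ∂_1 = 7, rank ∂_2 = 15 ⇒ b_1 = 24 − 7 − 15 = 2; all invariant factors of ∂_2 are 1 so no torsion. So H_1 ≅ Z^2.
rank ∂_2 = 15, rank ∂_3 = 0 ⇒ b_2 = 16 − 15 − 0 = 1. So H_2 ≅ Z.

H_0 = Z,  H_1 = Z^2,  H_2 = Z.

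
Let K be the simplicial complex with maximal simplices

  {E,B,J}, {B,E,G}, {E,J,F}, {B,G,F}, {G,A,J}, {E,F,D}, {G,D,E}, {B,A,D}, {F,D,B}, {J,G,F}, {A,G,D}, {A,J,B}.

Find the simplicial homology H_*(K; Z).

K has 7 vertices, 18 edges, 12 triangles.
rank ∂_0 = 0, rank ∂_1 = 6 ⇒ b_0 = 7 − 0 − 6 = 1; all invariant factors of ∂_1 are 1 so no torsion. So H_0 ≅ Z.
rank ∂_1 = 6, rank ∂_2 = 12 ⇒ b_1 = 18 − 6 − 12 = 0; ∂_2 has invariant factor(s) [2] giving torsion. So H_1 ≅ Z/2Z.
rank ∂_2 = 12, rank ∂_3 = 0 ⇒ b_2 = 12 − 12 − 0 = 0. So H_2 ≅ 0.

H_0 = Z,  H_1 = Z/2Z,  H_2 = 0.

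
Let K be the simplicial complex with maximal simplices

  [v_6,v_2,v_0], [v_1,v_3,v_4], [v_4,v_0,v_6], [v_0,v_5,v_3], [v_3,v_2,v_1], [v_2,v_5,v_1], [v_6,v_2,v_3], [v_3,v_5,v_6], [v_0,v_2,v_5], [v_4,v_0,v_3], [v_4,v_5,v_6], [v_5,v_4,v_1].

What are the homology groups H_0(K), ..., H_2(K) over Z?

H_0 = Z,  H_1 = Z_2,  H_2 = 0.

Take the total order v_0 < v_1 < v_2 < v_3 < v_4 < v_5 < v_6 on the vertex set. Then K (dimension 2) consists of the simplices:

  0-simplices (7): [v_0], [v_1], [v_2], [v_3], [v_4], [v_5], [v_6]
  1-simplices (18): (18 of them)
  2-simplices (12): (12 of them)

Hence C_0 ≅ Z^7, C_1 ≅ Z^18, C_2 ≅ Z^12.

The boundary map ∂_1: C_1 → C_0 maps an edge to its endpoints' difference, ∂[p,q] = q − p. For instance
  ∂[v_1,v_5] = [v_5] − [v_1].
As a 7×18 matrix over Z this has rank 6, with invariant factors (1,1,1,1,1,1).

∂_2: C_2 → C_1 maps a triangle to the signed sum of its edges. For instance
  ∂[v_0,v_3,v_5] = [v_3,v_5] − [v_0,v_5] + [v_0,v_3],
  ∂[v_0,v_3,v_4] = [v_3,v_4] − [v_0,v_4] + [v_0,v_3].
The resulting 18×12 matrix has rank 12, and its Smith normal form has invariant factors (1,1,1,1,1,1,1,1,1,1,1,2).

From H_k ≅ ker(∂_k) / im(∂_{k+1}) we obtain:

  H_0: rank C_0 − rank ∂_1 = 7 − 6 = 1, and the invariant factors of ∂_1 are all 1, so H_0 ≅ Z.
  H_1: rank ker ∂_1 − rank ∂_2 = (18 − 6) − 12 = 0, and ∂_2 has invariant factor 2 > 1, so H_1 ≅ Z_2.
  H_2: rank ker ∂_2 − rank ∂_3 = (12 − 12) − 0 = 0, and there is no ∂_3, so H_2 ≅ 0.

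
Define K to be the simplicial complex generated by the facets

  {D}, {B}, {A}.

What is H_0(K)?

Take the total order A < B < D on the vertex set. Then K (dimension 0) consists of the simplices:

  0-simplices (3): A, B, D

so the chain groups are C_0 ≅ Z^3.

From H_k ≅ ker(∂_k) / im(∂_{k+1}) we obtain:

  H_0: rank C_0 − rank ∂_1 = 3 − 0 = 3, and there is no ∂_1, so H_0 ≅ Z^3.

H_0 = Z^3.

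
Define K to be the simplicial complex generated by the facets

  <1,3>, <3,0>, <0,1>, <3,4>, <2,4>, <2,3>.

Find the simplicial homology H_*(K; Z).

H_0 ≅ Z,  H_1 ≅ Z^2.

Take the total order 0 < 1 < 2 < 3 < 4 on the vertex set. Then K (dimension 1) consists of the simplices:

  0-simplices (5): [0], [1], [2], [3], [4]
  1-simplices (6): [0,1], [0,3], [1,3], [2,3], [2,4], [3,4]

so the chain groups are C_0 ≅ Z^5, C_1 ≅ Z^6.

Boundary ∂_1: C_1 → C_0 maps an edge to its endpoints' difference, ∂[p,q] = q − p. For instance
  ∂[2,3] = [3] − [2].
This gives a 5×6 integer matrix of rank 4; reducing to Smith normal form yields diagonal entries (1,1,1,1).

Reading off H_k = ker ∂_k / im ∂_{k+1}:

  H_0: rank C_0 − rank ∂_1 = 5 − 4 = 1, and the invariant factors of ∂_1 are all 1, so H_0 ≅ Z.
  H_1: rank ker ∂_1 − rank ∂_2 = (6 − 4) − 0 = 2, and there is no ∂_2, so H_1 ≅ Z^2.

(K is a triangulation of a wedge of 2 circles.)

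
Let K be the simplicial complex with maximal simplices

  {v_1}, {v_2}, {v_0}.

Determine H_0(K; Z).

H_0 = Z^3.

Take the total order v_0 < v_1 < v_2 on the vertex set. Then K (dimension 0) consists of the simplices:

  0-simplices (3): [v_0], [v_1], [v_2]

giving chain groups C_0 ≅ Z^3.

Reading off H_k = ker ∂_k / im ∂_{k+1}:

  H_0: rank C_0 − rank ∂_1 = 3 − 0 = 3, and there is no ∂_1, so H_0 = Z^3.

(K is a triangulation of a set of 3 points.)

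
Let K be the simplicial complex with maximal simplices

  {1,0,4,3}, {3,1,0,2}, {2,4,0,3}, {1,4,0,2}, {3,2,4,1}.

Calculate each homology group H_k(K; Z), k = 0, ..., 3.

H_0 ≅ Z,  H_1 = 0,  H_2 = 0,  H_3 ≅ Z.

Fix the vertex order 0 < 1 < 2 < 3 < 4 and write every simplex with vertices in increasing order. Then dim K = 3 and the simplices of K are:

  0-simplices (5): [0], [1], [2], [3], [4]
  1-simplices (10): [0,1], [0,2], [0,3], [0,4], [1,2], [1,3], [1,4], [2,3], [2,4], [3,4]
  2-simplices (10): [0,1,2], [0,1,3], [0,1,4], [0,2,3], [0,2,4], [0,3,4], [1,2,3], [1,2,4], [1,3,4], [2,3,4]
  3-simplices (5): [0,1,2,3], [0,1,2,4], [0,1,3,4], [0,2,3,4], [1,2,3,4]

giving chain groups C_0 ≅ Z^5, C_1 ≅ Z^10, C_2 ≅ Z^10, C_3 ≅ Z^5.

The boundary map ∂_1: C_1 → C_0 is given by ∂[p,q] = [q] − [p]. For instance
  ∂[1,3] = [3] − [1].
As a 5×10 matrix over Z this has rank 4, with invariant factors (1,1,1,1).

∂_2: C_2 → C_1 acts by ∂[p,q,r] = [q,r] − [p,r] + [p,q]. For instance
  ∂[0,3,4] = [3,4] − [0,4] + [0,3],
  ∂[0,1,4] = [1,4] − [0,4] + [0,1].
This gives a 10×10 integer matrix of rank 6; reducing to Smith normal form yields diagonal entries (1,1,1,1,1,1).

The boundary map ∂_3: C_3 → C_2 sends each 3-simplex σ to the alternating sum Σ_i (−1)^i (σ with its i-th vertex removed). For instance
  ∂[0,2,3,4] = [2,3,4] − [0,3,4] + [0,2,4] − [0,2,3],
  ∂[0,1,2,3] = [1,2,3] − [0,2,3] + [0,1,3] − [0,1,2].
This gives a 10×5 integer matrix of rank 4; reducing to Smith normal form yields diagonal entries (1,1,1,1).

Computing H_k = (kernel of ∂_k) / (image of ∂_{k+1}):

  H_0: rank C_0 − rank ∂_1 = 5 − 4 = 1, and the invariant factors of ∂_1 are all 1, so H_0 = Z.
  H_1: rank ker ∂_1 − rank ∂_2 = (10 − 4) − 6 = 0, and the invariant factors of ∂_2 are all 1, so H_1 = 0.
  H_2: rank ker ∂_2 − rank ∂_3 = (10 − 6) − 4 = 0, and the invariant factors of ∂_3 are all 1, so H_2 = 0.
  H_3: rank ker ∂_3 − rank ∂_4 = (5 − 4) − 0 = 1, and there is no ∂_4, so H_3 = Z.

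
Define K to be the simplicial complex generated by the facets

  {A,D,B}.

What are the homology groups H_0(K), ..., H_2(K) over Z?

H_0 = Z,  H_1 = 0,  H_2 = 0.

We work with the vertex ordering A < B < D. The simplices of K, each written with vertices in increasing order, are:

  0-simplices (3): A, B, D
  1-simplices (3): AB, AD, BD
  2-simplices (1): ABD

Hence C_0 ≅ Z^3, C_1 ≅ Z^3, C_2 ≅ Z^1.

Boundary ∂_1: C_1 → C_0 sends each edge [p,q] (with p < q) to q − p. For instance
  ∂AD = D − A.
This gives a 3×3 integer matrix of rank 2; reducing to Smith normal form yields diagonal entries (1,1).

The boundary map ∂_2: C_2 → C_1 acts by ∂[p,q,r] = [q,r] − [p,r] + [p,q]. For instance
  ∂ABD = BD − AD + AB.
The 3×1 boundary matrix has rank 1 and Smith normal form diag(1).

From H_k ≅ ker(∂_k) / im(∂_{k+1}) we obtain:

  H_0: rank C_0 − rank ∂_1 = 3 − 2 = 1, and the invariant factors of ∂_1 are all 1, so H_0 ≅ Z.
  H_1: rank ker ∂_1 − rank ∂_2 = (3 − 2) − 1 = 0, and the invariant factors of ∂_2 are all 1, so H_1 ≅ 0.
  H_2: rank ker ∂_2 − rank ∂_3 = (1 − 1) − 0 = 0, and there is no ∂_3, so H_2 ≅ 0.

As a check, the Euler characteristic is 3 − 3 + 1 = 1, which agrees with 1 − 0 + 0 = 1.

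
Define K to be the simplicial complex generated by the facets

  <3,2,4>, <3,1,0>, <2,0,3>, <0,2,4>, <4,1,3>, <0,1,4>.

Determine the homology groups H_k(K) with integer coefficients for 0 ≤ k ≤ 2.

H_0 = Z,  H_1 = 0,  H_2 = Z.

Take the total order 0 < 1 < 2 < 3 < 4 on the vertex set. Then K (dimension 2) consists of the simplices:

  0-simplices (5): [0], [1], [2], [3], [4]
  1-simplices (9): [0,1], [0,2], [0,3], [0,4], [1,3], [1,4], [2,3], [2,4], [3,4]
  2-simplices (6): [0,1,3], [0,1,4], [0,2,3], [0,2,4], [1,3,4], [2,3,4]

so the chain groups are C_0 ≅ Z^5, C_1 ≅ Z^9, C_2 ≅ Z^6.

The boundary map ∂_1: C_1 → C_0 is given by ∂[p,q] = [q] − [p]. For instance
  ∂[3,4] = [4] − [3].
As a 5×9 matrix over Z this has rank 4, with invariant factors (1,1,1,1).

∂_2: C_2 → C_1 sends each 2-simplex [p,q,r] to [q,r] − [p,r] + [p,q]. For instance
  ∂[0,1,3] = [1,3] − [0,3] + [0,1],
  ∂[0,1,4] = [1,4] − [0,4] + [0,1].
The 9×6 boundary matrix has rank 5 and Smith normal form diag(1,1,1,1,1).

From H_k ≅ ker(∂_k) / im(∂_{k+1}) we obtain:

  H_0: rank C_0 − rank ∂_1 = 5 − 4 = 1, and the invariant factors of ∂_1 are all 1, so H_0 ≅ Z.
  H_1: rank ker ∂_1 − rank ∂_2 = (9 − 4) − 5 = 0, and the invariant factors of ∂_2 are all 1, so H_1 ≅ 0.
  H_2: rank ker ∂_2 − rank ∂_3 = (6 − 5) − 0 = 1, and there is no ∂_3, so H_2 ≅ Z.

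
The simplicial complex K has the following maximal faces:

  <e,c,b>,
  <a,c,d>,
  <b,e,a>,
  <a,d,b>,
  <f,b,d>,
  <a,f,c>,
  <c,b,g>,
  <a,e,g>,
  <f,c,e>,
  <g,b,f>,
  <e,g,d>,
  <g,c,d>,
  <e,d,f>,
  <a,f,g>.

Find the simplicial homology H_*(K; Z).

H_0 ≅ Z,  H_1 ≅ Z^2,  H_2 ≅ Z.

Fix the vertex order a < b < c < d < e < f < g and write every simplex with vertices in increasing order. Then dim K = 2 and the simplices of K are:

  0-simplices (7): a, b, c, d, e, f, g
  1-simplices (21): ab, ac, ad, ae, af, ag, bc, bd, be, bf, bg, cd, ce, cf, cg, de, df, dg, ef, eg, fg
  2-simplices (14): abd, abe, acd, acf, aeg, afg, bce, bcg, bdf, bfg, cdg, cef, def, deg

Hence C_0 ≅ Z^7, C_1 ≅ Z^21, C_2 ≅ Z^14.

Boundary ∂_1: C_1 → C_0 is given by ∂[p,q] = [q] − [p].
The 7×21 boundary matrix has rank 6 and Smith normal form diag(1,1,1,1,1,1).

The boundary map ∂_2: C_2 → C_1 maps a triangle to the signed sum of its edges. For instance
  ∂afg = fg − ag + af,
  ∂aeg = eg − ag + ae.
This gives a 21×14 integer matrix of rank 13; reducing to Smith normal form yields diagonal entries (1,1,1,1,1,1,1,1,1,1,1,1,1).

Computing H_k = (kernel of ∂_k) / (image of ∂_{k+1}):

  H_0: rank C_0 − rank ∂_1 = 7 − 6 = 1, and the invariant factors of ∂_1 are all 1, so H_0 ≅ Z.
  H_1: rank ker ∂_1 − rank ∂_2 = (21 − 6) − 13 = 2, and the invariant factors of ∂_2 are all 1, so H_1 ≅ Z^2.
  H_2: rank ker ∂_2 − rank ∂_3 = (14 − 13) − 0 = 1, and there is no ∂_3, so H_2 ≅ Z.

As a check, the Euler characteristic is 7 − 21 + 14 = 0, which agrees with 1 − 2 + 1 = 0.
(K is a triangulation of the torus T^2.)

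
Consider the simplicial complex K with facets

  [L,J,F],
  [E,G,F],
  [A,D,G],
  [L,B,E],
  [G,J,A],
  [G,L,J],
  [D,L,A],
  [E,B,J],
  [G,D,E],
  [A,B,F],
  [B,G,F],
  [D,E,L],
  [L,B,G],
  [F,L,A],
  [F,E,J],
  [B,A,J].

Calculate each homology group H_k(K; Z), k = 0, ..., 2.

H_0 ≅ Z,  H_1 ≅ Z^2,  H_2 ≅ Z.

Order the vertices as A < B < D < E < F < G < J < L. Listing each simplex with vertices in this order, K has dimension 2 with simplices:

  0-simplices (8): A, B, D, E, F, G, J, L
  1-simplices (24): AB, AD, AF, AG, AJ, AL, BE, BF, BG, BJ, BL, DE, DG, DL, EF, EG, EJ, EL, FG, FJ, FL, GJ, GL, JL
  2-simplices (16): ABF, ABJ, ADG, ADL, AFL, AGJ, BEJ, BEL, BFG, BGL, DEG, DEL, EFG, EFJ, FJL, GJL

Hence C_0 ≅ Z^8, C_1 ≅ Z^24, C_2 ≅ Z^16.

Boundary ∂_1: C_1 → C_0 sends each edge [p,q] (with p < q) to q − p.
As a 8×24 matrix over Z this has rank 7, with invariant factors (1,1,1,1,1,1,1).

∂_2: C_2 → C_1 sends each 2-simplex [p,q,r] to [q,r] − [p,r] + [p,q]. For instance
  ∂ABF = BF − AF + AB,
  ∂BEJ = EJ − BJ + BE.
The 24×16 boundary matrix has rank 15 and Smith normal form diag(1,1,1,1,1,1,1,1,1,1,1,1,1,1,1).

Computing H_k = (kernel of ∂_k) / (image of ∂_{k+1}):

  H_0: rank C_0 − rank ∂_1 = 8 − 7 = 1, and the invariant factors of ∂_1 are all 1, so H_0 ≅ Z.
  H_1: rank ker ∂_1 − rank ∂_2 = (24 − 7) − 15 = 2, and the invariant factors of ∂_2 are all 1, so H_1 ≅ Z^2.
  H_2: rank ker ∂_2 − rank ∂_3 = (16 − 15) − 0 = 1, and there is no ∂_3, so H_2 ≅ Z.

As a check, the Euler characteristic is 8 − 24 + 16 = 0, which agrees with 1 − 2 + 1 = 0.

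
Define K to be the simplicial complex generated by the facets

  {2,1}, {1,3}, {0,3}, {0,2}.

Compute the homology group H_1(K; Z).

H_1 = Z.

Order the vertices as 0 < 1 < 2 < 3. Listing each simplex with vertices in this order, K has dimension 1 with simplices:

  0-simplices (4): [0], [1], [2], [3]
  1-simplices (4): [0,2], [0,3], [1,2], [1,3]

Hence C_0 ≅ Z^4, C_1 ≅ Z^4.

Boundary ∂_1: C_1 → C_0 is given by ∂[p,q] = [q] − [p].
As a 4×4 matrix over Z this has rank 3, with invariant factors (1,1,1).

Now H_k = ker ∂_k / im ∂_{k+1}, so:

  H_1: rank ker ∂_1 − rank ∂_2 = (4 − 3) − 0 = 1, and there is no ∂_2, so H_1 = Z.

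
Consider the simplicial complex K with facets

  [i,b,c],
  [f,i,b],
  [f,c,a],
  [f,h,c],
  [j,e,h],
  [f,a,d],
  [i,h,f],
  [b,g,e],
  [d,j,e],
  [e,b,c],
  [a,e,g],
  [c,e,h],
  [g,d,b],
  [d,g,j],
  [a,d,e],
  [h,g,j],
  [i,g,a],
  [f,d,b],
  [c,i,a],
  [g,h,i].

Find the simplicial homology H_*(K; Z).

Fix the vertex order a < b < c < d < e < f < g < h < i < j and write every simplex with vertices in increasing order. Then dim K = 2 and the simplices of K are:

  0-simplices (10): a, b, c, d, e, f, g, h, i, j
  1-simplices (30): ac, ad, ae, af, ag, ai, bc, bd, be, bf, bg, bi, ce, cf, ch, ci, de, df, dg, dj, eg, eh, ej, fh, fi, gh, gi, gj, hi, hj
  2-simplices (20): acf, aci, ade, adf, aeg, agi, bce, bci, bdf, bdg, beg, bfi, ceh, cfh, dej, dgj, ehj, fhi, ghi, ghj

so the chain groups are C_0 ≅ Z^10, C_1 ≅ Z^30, C_2 ≅ Z^20.

The boundary map ∂_1: C_1 → C_0 sends each edge [p,q] (with p < q) to q − p.
This gives a 10×30 integer matrix of rank 9; reducing to Smith normal form yields diagonal entries (1,1,1,1,1,1,1,1,1).

The boundary map ∂_2: C_2 → C_1 maps a triangle to the signed sum of its edges. For instance
  ∂fhi = hi − fi + fh,
  ∂ade = de − ae + ad.
As a 30×20 matrix over Z this has rank 20, with invariant factors (1,1,1,1,1,1,1,1,1,1,1,1,1,1,1,1,1,1,1,2).

Computing H_k = (kernel of ∂_k) / (image of ∂_{k+1}):

  H_0: rank C_0 − rank ∂_1 = 10 − 9 = 1, and the invariant factors of ∂_1 are all 1, so H_0 = Z.
  H_1: rank ker ∂_1 − rank ∂_2 = (30 − 9) − 20 = 1, and ∂_2 has invariant factor 2 > 1, so H_1 = Z ⊕ Z_2.
  H_2: rank ker ∂_2 − rank ∂_3 = (20 − 20) − 0 = 0, and there is no ∂_3, so H_2 = 0.

H_0 ≅ Z,  H_1 ≅ Z ⊕ Z_2,  H_2 = 0.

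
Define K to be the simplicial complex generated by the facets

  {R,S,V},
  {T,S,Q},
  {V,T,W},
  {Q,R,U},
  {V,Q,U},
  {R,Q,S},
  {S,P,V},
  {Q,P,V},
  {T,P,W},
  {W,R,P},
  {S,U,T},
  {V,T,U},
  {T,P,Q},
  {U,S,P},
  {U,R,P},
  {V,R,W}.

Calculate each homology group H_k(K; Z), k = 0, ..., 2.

K has 8 vertices, 24 edges, 16 triangles.
rank ∂_0 = 0, rank ∂_1 = 7 ⇒ b_0 = 8 − 0 − 7 = 1; all invariant factors of ∂_1 are 1 so no torsion. So H_0 ≅ Z.
rank ∂_1 = 7, rank ∂_2 = 15 ⇒ b_1 = 24 − 7 − 15 = 2; all invariant factors of ∂_2 are 1 so no torsion. So H_1 ≅ Z^2.
rank ∂_2 = 15, rank ∂_3 = 0 ⇒ b_2 = 16 − 15 − 0 = 1. So H_2 ≅ Z.

H_0 ≅ Z,  H_1 ≅ Z^2,  H_2 ≅ Z.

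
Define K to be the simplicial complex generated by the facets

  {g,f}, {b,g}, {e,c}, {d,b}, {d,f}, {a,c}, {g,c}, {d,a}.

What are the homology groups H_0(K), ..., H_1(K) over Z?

Take the total order a < b < c < d < e < f < g on the vertex set. Then K (dimension 1) consists of the simplices:

  0-simplices (7): a, b, c, d, e, f, g
  1-simplices (8): ac, ad, bd, bg, ce, cg, df, fg

giving chain groups C_0 ≅ Z^7, C_1 ≅ Z^8.

The boundary map ∂_1: C_1 → C_0 maps an edge to its endpoints' difference, ∂[p,q] = q − p. For instance
  ∂cg = g − c.
The resulting 7×8 matrix has rank 6, and its Smith normal form has invariant factors (1,1,1,1,1,1).

Now H_k = ker ∂_k / im ∂_{k+1}, so:

  H_0: rank C_0 − rank ∂_1 = 7 − 6 = 1, and the invariant factors of ∂_1 are all 1, so H_0 = Z.
  H_1: rank ker ∂_1 − rank ∂_2 = (8 − 6) − 0 = 2, and there is no ∂_2, so H_1 = Z^2.

H_0 = Z,  H_1 = Z^2.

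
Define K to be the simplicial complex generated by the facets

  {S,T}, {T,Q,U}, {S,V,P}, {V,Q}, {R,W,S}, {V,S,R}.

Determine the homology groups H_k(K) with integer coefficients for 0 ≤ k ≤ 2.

Fix the vertex order P < Q < R < S < T < U < V < W and write every simplex with vertices in increasing order. Then dim K = 2 and the simplices of K are:

  0-simplices (8): P, Q, R, S, T, U, V, W
  1-simplices (12): PS, PV, QT, QU, QV, RS, RV, RW, ST, SV, SW, TU
  2-simplices (4): PSV, QTU, RSV, RSW

so the chain groups are C_0 ≅ Z^8, C_1 ≅ Z^12, C_2 ≅ Z^4.

∂_1: C_1 → C_0 is given by ∂[p,q] = [q] − [p]. For instance
  ∂SW = W − S.
The 8×12 boundary matrix has rank 7 and Smith normal form diag(1,1,1,1,1,1,1).

∂_2: C_2 → C_1 maps a triangle to the signed sum of its edges. For instance
  ∂PSV = SV − PV + PS,
  ∂QTU = TU − QU + QT.
As a 12×4 matrix over Z this has rank 4, with invariant factors (1,1,1,1).

Now H_k = ker ∂_k / im ∂_{k+1}, so:

  H_0: rank C_0 − rank ∂_1 = 8 − 7 = 1, and the invariant factors of ∂_1 are all 1, so H_0 ≅ Z.
  H_1: rank ker ∂_1 − rank ∂_2 = (12 − 7) − 4 = 1, and the invariant factors of ∂_2 are all 1, so H_1 ≅ Z.
  H_2: rank ker ∂_2 − rank ∂_3 = (4 − 4) − 0 = 0, and there is no ∂_3, so H_2 ≅ 0.

As a check, the Euler characteristic is 8 − 12 + 4 = 0, which agrees with 1 − 1 + 0 = 0.

H_0 ≅ Z,  H_1 ≅ Z,  H_2 = 0.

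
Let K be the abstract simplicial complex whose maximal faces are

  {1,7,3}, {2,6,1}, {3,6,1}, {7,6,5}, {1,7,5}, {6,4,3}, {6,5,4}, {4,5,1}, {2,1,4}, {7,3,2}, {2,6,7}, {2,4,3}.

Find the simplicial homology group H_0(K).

H_0 ≅ Z.

Take the total order 1 < 2 < 3 < 4 < 5 < 6 < 7 on the vertex set. Then K (dimension 2) consists of the simplices:

  0-simplices (7): [1], [2], [3], [4], [5], [6], [7]
  1-simplices (18): [1,2], [1,3], [1,4], [1,5], [1,6], [1,7], [2,3], [2,4], [2,6], [2,7], [3,4], [3,6], [3,7], [4,5], [4,6], [5,6], [5,7], [6,7]
  2-simplices (12): [1,2,4], [1,2,6], [1,3,6], [1,3,7], [1,4,5], [1,5,7], [2,3,4], [2,3,7], [2,6,7], [3,4,6], [4,5,6], [5,6,7]

Hence C_0 ≅ Z^7, C_1 ≅ Z^18, C_2 ≅ Z^12.

∂_1: C_1 → C_0 maps an edge to its endpoints' difference, ∂[p,q] = q − p.
As a 7×18 matrix over Z this has rank 6, with invariant factors (1,1,1,1,1,1).

∂_2: C_2 → C_1 acts by ∂[p,q,r] = [q,r] − [p,r] + [p,q]. For instance
  ∂[1,2,4] = [2,4] − [1,4] + [1,2],
  ∂[1,2,6] = [2,6] − [1,6] + [1,2].
This gives a 18×12 integer matrix of rank 12; reducing to Smith normal form yields diagonal entries (1,1,1,1,1,1,1,1,1,1,1,2).

Now H_k = ker ∂_k / im ∂_{k+1}, so:

  H_0: rank C_0 − rank ∂_1 = 7 − 6 = 1, and the invariant factors of ∂_1 are all 1, so H_0 ≅ Z.

(K is a triangulation of the real projective plane RP^2.)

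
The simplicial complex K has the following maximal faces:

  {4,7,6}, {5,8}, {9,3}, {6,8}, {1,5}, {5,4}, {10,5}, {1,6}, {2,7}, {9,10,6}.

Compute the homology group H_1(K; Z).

We work with the vertex ordering 1 < 2 < 3 < 4 < 5 < 6 < 7 < 8 < 9 < 10. The simplices of K, each written with vertices in increasing order, are:

  0-simplices (10): [1], [2], [3], [4], [5], [6], [7], [8], [9], [10]
  1-simplices (14): [1,5], [1,6], [2,7], [3,9], [4,5], [4,6], [4,7], [5,8], [5,10], [6,7], [6,8], [6,9], [6,10], [9,10]
  2-simplices (2): [4,6,7], [6,9,10]

giving chain groups C_0 ≅ Z^10, C_1 ≅ Z^14, C_2 ≅ Z^2.

The boundary map ∂_1: C_1 → C_0 maps an edge to its endpoints' difference, ∂[p,q] = q − p. For instance
  ∂[6,9] = [9] − [6].
The resulting 10×14 matrix has rank 9, and its Smith normal form has invariant factors (1,1,1,1,1,1,1,1,1).

Boundary ∂_2: C_2 → C_1 maps a triangle to the signed sum of its edges. For instance
  ∂[4,6,7] = [6,7] − [4,7] + [4,6],
  ∂[6,9,10] = [9,10] − [6,10] + [6,9].
The 14×2 boundary matrix has rank 2 and Smith normal form diag(1,1).

Computing H_k = (kernel of ∂_k) / (image of ∂_{k+1}):

  H_1: rank ker ∂_1 − rank ∂_2 = (14 − 9) − 2 = 3, and the invariant factors of ∂_2 are all 1, so H_1 ≅ Z^3.

H_1 = Z^3.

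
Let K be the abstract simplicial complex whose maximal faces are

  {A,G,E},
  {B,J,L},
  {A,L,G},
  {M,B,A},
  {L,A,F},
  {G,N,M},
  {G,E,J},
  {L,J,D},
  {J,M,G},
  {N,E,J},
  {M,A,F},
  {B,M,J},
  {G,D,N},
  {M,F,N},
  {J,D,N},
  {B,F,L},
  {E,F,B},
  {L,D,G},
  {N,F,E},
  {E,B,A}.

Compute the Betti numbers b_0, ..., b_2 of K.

K has 10 vertices, 30 edges, 20 triangles.
rank ∂_0 = 0, rank ∂_1 = 9 ⇒ b_0 = 10 − 0 − 9 = 1; all invariant factors of ∂_1 are 1 so no torsion. So H_0 = Z.
rank ∂_1 = 9, rank ∂_2 = 20 ⇒ b_1 = 30 − 9 − 20 = 1; ∂_2 has invariant factor(s) [2] giving torsion. So H_1 = Z ⊕ Z/2Z.
rank ∂_2 = 20, rank ∂_3 = 0 ⇒ b_2 = 20 − 20 − 0 = 0. So H_2 = 0.

b_0 = 1, b_1 = 1, b_2 = 0.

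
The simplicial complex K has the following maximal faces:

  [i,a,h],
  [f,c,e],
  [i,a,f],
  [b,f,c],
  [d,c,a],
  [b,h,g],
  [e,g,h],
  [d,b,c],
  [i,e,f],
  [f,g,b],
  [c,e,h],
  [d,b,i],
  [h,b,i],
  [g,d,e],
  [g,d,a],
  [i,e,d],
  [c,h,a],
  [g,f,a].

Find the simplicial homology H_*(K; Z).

H_0 = Z,  H_1 = Z^2,  H_2 = Z.

Take the total order a < b < c < d < e < f < g < h < i on the vertex set. Then K (dimension 2) consists of the simplices:

  0-simplices (9): a, b, c, d, e, f, g, h, i
  1-simplices (27): ac, ad, af, ag, ah, ai, bc, bd, bf, bg, bh, bi, cd, ce, cf, ch, de, dg, di, ef, eg, eh, ei, fg, fi, gh, hi
  2-simplices (18): acd, ach, adg, afg, afi, ahi, bcd, bcf, bdi, bfg, bgh, bhi, cef, ceh, deg, dei, efi, egh

Hence C_0 ≅ Z^9, C_1 ≅ Z^27, C_2 ≅ Z^18.

Boundary ∂_1: C_1 → C_0 is given by ∂[p,q] = [q] − [p].
The resulting 9×27 matrix has rank 8, and its Smith normal form has invariant factors (1,1,1,1,1,1,1,1).

The boundary map ∂_2: C_2 → C_1 acts by ∂[p,q,r] = [q,r] − [p,r] + [p,q]. For instance
  ∂bfg = fg − bg + bf,
  ∂dei = ei − di + de.
This gives a 27×18 integer matrix of rank 17; reducing to Smith normal form yields diagonal entries (1,1,1,1,1,1,1,1,1,1,1,1,1,1,1,1,1).

From H_k ≅ ker(∂_k) / im(∂_{k+1}) we obtain:

  H_0: rank C_0 − rank ∂_1 = 9 − 8 = 1, and the invariant factors of ∂_1 are all 1, so H_0 ≅ Z.
  H_1: rank ker ∂_1 − rank ∂_2 = (27 − 8) − 17 = 2, and the invariant factors of ∂_2 are all 1, so H_1 ≅ Z^2.
  H_2: rank ker ∂_2 − rank ∂_3 = (18 − 17) − 0 = 1, and there is no ∂_3, so H_2 ≅ Z.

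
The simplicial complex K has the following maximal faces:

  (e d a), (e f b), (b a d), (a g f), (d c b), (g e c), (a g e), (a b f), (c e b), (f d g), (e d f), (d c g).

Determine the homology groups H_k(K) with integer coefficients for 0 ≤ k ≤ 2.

Fix the vertex order a < b < c < d < e < f < g and write every simplex with vertices in increasing order. Then dim K = 2 and the simplices of K are:

  0-simplices (7): a, b, c, d, e, f, g
  1-simplices (18): ab, ad, ae, af, ag, bc, bd, be, bf, cd, ce, cg, de, df, dg, ef, eg, fg
  2-simplices (12): abd, abf, ade, aeg, afg, bcd, bce, bef, cdg, ceg, def, dfg

Hence C_0 ≅ Z^7, C_1 ≅ Z^18, C_2 ≅ Z^12.

The boundary map ∂_1: C_1 → C_0 sends each edge [p,q] (with p < q) to q − p. For instance
  ∂bd = d − b.
The resulting 7×18 matrix has rank 6, and its Smith normal form has invariant factors (1,1,1,1,1,1).

∂_2: C_2 → C_1 maps a triangle to the signed sum of its edges. For instance
  ∂ceg = eg − cg + ce,
  ∂abd = bd − ad + ab.
The 18×12 boundary matrix has rank 12 and Smith normal form diag(1,1,1,1,1,1,1,1,1,1,1,2).

From H_k ≅ ker(∂_k) / im(∂_{k+1}) we obtain:

  H_0: rank C_0 − rank ∂_1 = 7 − 6 = 1, and the invariant factors of ∂_1 are all 1, so H_0 ≅ Z.
  H_1: rank ker ∂_1 − rank ∂_2 = (18 − 6) − 12 = 0, and ∂_2 has invariant factor 2 > 1, so H_1 ≅ Z/2.
  H_2: rank ker ∂_2 − rank ∂_3 = (12 − 12) − 0 = 0, and there is no ∂_3, so H_2 ≅ 0.

H_0 = Z,  H_1 = Z/2,  H_2 = 0.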